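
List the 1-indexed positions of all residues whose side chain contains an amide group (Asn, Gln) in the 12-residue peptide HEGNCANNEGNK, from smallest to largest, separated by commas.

Matching residues: N4, N7, N8, N11.

4, 7, 8, 11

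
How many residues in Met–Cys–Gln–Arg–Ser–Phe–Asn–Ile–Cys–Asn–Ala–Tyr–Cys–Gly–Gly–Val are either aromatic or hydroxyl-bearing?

Aromatic: F, W, Y. Hydroxyl-bearing: S, T, Y.
Aromatic residues here: Phe6, Tyr12 (2).
Hydroxyl-bearing residues here: Ser5, Tyr12 (2).
Y is in both groups, so the 1 Y residue must not be double-counted.
Total = 2 + 2 − 1 = 3.

3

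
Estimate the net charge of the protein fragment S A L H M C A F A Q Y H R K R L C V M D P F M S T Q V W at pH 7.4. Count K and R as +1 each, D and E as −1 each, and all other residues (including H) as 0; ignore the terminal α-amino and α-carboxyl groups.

Positive (K, R): R13, K14, R15 → +3.
Negative (D, E): D20 → −1.
Net charge = (+3) + (−1) = +2.

+2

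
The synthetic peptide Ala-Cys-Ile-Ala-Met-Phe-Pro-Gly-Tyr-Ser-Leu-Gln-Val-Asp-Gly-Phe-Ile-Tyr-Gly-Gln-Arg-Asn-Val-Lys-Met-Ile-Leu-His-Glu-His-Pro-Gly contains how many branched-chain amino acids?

V, L, and I make up the branched-chain aliphatic group.
Matching residues: Ile3, Leu11, Val13, Ile17, Val23, Ile26, Leu27.

7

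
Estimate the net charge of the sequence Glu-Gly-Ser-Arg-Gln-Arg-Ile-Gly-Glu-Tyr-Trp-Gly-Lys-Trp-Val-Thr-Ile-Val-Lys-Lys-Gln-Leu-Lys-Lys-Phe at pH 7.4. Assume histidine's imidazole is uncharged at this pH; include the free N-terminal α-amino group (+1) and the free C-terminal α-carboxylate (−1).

Near pH 7.4, K and R contribute +1 each, D and E contribute −1 each, and every other side chain (His included, as stated) is uncharged.
Positive (K, R): Arg4, Arg6, Lys13, Lys19, Lys20, Lys23, Lys24 → +7.
Negative (D, E): Glu1, Glu9 → −2.
The N-terminus (+1) and C-terminus (−1) cancel.
Net charge = (+7) + (−2) = +5.

+5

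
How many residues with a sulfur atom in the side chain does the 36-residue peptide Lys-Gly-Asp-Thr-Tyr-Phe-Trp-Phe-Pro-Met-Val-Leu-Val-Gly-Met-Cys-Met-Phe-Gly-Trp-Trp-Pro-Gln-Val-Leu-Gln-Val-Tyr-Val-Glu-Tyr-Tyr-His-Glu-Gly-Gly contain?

Cysteine (C, thiol) and methionine (M, thioether) are the two sulfur-containing amino acids.
Matching residues: Met10, Met15, Cys16, Met17.

4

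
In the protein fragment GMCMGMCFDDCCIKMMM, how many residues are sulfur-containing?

10

Cysteine (C, thiol) and methionine (M, thioether) are the two sulfur-containing amino acids.
Matching residues: M2, C3, M4, M6, C7, C11, C12, M15, M16, M17.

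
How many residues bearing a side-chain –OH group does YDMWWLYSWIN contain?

3

The –OH-bearing residues are Ser, Thr (aliphatic alcohols), and Tyr (phenol).
Matching residues: Y1, Y7, S8.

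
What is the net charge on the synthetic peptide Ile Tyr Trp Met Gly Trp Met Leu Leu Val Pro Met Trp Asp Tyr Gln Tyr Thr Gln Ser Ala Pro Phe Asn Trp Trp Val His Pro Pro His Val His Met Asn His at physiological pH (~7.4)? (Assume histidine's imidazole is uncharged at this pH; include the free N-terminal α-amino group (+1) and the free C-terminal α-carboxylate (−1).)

-1

Near pH 7.4, K and R contribute +1 each, D and E contribute −1 each, and every other side chain (His included, as stated) is uncharged.
Positive (K, R): none → +0.
Negative (D, E): Asp14 → −1.
The N-terminus (+1) and C-terminus (−1) cancel.
Net charge = (+0) + (−1) = −1.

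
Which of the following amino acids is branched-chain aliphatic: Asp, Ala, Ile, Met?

Valine (V), leucine (L), and isoleucine (I) are the branched-chain amino acids.
Of the listed options, only Ile belongs to this group.

Ile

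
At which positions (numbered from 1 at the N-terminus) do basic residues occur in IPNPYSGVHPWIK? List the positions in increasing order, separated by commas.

Lysine (K), arginine (R), and histidine (H) have basic, nitrogen-containing side chains.
Matching residues: H9, K13.

9, 13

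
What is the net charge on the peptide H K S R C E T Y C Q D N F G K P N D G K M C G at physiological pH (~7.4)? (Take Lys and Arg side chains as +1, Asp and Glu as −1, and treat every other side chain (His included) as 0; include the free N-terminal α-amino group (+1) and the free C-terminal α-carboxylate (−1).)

+1

Positive (K, R): K2, R4, K15, K20 → +4.
Negative (D, E): E6, D11, D18 → −3.
The N-terminus (+1) and C-terminus (−1) cancel.
Net charge = (+4) + (−3) = +1.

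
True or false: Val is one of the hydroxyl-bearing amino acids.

False

Serine (S), threonine (T), and tyrosine (Y) each carry a hydroxyl group on the side chain.
Valine is not in this group.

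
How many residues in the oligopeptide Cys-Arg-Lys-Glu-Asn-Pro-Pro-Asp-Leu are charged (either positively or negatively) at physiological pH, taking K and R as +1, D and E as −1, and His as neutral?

4

Charged side chains at pH ~7.4: K, R (positive); D, E (negative).
Matching residues: Arg2, Lys3, Glu4, Asp8.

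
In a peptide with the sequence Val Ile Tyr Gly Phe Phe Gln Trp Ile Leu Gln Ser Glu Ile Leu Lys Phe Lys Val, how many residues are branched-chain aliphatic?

The BCAAs are Val, Leu, and Ile — aliphatic side chains with a branch point.
Matching residues: Val1, Ile2, Ile9, Leu10, Ile14, Leu15, Val19.

7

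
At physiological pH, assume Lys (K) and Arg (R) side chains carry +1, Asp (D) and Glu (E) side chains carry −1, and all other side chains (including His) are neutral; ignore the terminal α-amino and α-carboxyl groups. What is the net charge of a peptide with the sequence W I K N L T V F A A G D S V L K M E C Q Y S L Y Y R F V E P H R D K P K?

Positive (K, R): K3, K16, R26, R32, K34, K36 → +6.
Negative (D, E): D12, E18, E29, D33 → −4.
Net charge = (+6) + (−4) = +2.

+2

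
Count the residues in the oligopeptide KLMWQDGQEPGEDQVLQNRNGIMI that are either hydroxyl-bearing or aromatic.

1

Hydroxyl-bearing: S, T, Y. Aromatic: F, W, Y.
Hydroxyl-bearing residues here: none (0).
Aromatic residues here: W4 (1).
(Y belongs to both groups, but none appear in this sequence.) Total = 0 + 1 = 1.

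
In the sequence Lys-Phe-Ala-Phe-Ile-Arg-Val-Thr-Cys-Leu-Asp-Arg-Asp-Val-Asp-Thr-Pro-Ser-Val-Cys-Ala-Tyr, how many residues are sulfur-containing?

2

Only Cys (C) and Met (M) have a sulfur atom in the side chain.
Matching residues: Cys9, Cys20.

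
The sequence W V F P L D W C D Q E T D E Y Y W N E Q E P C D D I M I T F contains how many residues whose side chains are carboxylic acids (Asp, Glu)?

Matching residues: D6, D9, E11, D13, E14, E19, E21, D24, D25.

9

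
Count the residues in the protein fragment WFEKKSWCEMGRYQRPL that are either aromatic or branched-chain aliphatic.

5

Aromatic: F, W, Y. Branched-chain aliphatic: I, L, V.
Aromatic residues here: W1, F2, W7, Y13 (4).
Branched-chain aliphatic residues here: L17 (1).
The two groups share no amino acid, so total = 4 + 1 = 5.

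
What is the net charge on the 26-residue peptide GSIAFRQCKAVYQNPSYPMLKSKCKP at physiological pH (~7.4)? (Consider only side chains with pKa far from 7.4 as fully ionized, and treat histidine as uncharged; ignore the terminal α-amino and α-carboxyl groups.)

Near pH 7.4, K and R contribute +1 each, D and E contribute −1 each, and every other side chain (His included, as stated) is uncharged.
Positive (K, R): R6, K9, K21, K23, K25 → +5.
Negative (D, E): none → −0.
Net charge = (+5) + (−0) = +5.

+5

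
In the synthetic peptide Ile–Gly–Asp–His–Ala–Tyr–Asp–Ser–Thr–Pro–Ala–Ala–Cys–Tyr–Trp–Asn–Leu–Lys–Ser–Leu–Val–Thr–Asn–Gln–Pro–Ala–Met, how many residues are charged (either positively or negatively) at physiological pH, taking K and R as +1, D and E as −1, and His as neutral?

3

Charged side chains at pH ~7.4: K, R (positive); D, E (negative).
Matching residues: Asp3, Asp7, Lys18.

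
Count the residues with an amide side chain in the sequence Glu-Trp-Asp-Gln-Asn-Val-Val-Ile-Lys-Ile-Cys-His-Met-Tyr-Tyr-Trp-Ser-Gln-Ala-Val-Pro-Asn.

The amide-side-chain residues are Asn (N) and Gln (Q).
Matching residues: Gln4, Asn5, Gln18, Asn22.

4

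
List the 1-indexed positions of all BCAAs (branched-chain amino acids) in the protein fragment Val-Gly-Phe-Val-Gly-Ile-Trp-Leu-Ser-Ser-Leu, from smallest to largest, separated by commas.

V, L, and I make up the branched-chain aliphatic group.
Matching residues: Val1, Val4, Ile6, Leu8, Leu11.

1, 4, 6, 8, 11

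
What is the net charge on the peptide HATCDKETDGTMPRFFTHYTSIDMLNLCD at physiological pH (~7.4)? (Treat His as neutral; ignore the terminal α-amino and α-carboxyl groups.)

-3

Near pH 7.4, K and R contribute +1 each, D and E contribute −1 each, and every other side chain (His included, as stated) is uncharged.
Positive (K, R): K6, R14 → +2.
Negative (D, E): D5, E7, D9, D23, D29 → −5.
Net charge = (+2) + (−5) = −3.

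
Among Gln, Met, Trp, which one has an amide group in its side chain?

The amide-side-chain residues are Asn (N) and Gln (Q).
Of the listed options, only Gln belongs to this group.

Gln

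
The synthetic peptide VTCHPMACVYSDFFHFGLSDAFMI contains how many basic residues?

2

K, R, and H are the three residues with basic side chains (ε-amine, guanidinium, and imidazole respectively).
Matching residues: H4, H15.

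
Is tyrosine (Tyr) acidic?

No

The acidic residues are Asp (D) and Glu (E), whose side chains end in a carboxylate group.
Tyrosine is not in this group.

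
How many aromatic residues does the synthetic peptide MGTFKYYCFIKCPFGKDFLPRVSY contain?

7

F, W, and Y each carry an aromatic ring on the side chain.
Matching residues: F4, Y6, Y7, F9, F14, F18, Y24.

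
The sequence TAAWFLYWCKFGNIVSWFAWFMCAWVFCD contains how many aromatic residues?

11

Phenylalanine (F), tryptophan (W), and tyrosine (Y) have aromatic ring side chains.
Matching residues: W4, F5, Y7, W8, F11, W17, F18, W20, F21, W25, F27.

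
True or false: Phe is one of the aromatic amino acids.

F, W, and Y each carry an aromatic ring on the side chain.
Phenylalanine is in this group.

True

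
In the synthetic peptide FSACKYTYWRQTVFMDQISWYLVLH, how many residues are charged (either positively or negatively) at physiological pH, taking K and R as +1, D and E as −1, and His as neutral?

3

Charged side chains at pH ~7.4: K, R (positive); D, E (negative).
Matching residues: K5, R10, D16.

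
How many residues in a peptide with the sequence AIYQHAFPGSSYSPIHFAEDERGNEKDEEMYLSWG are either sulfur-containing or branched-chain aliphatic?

4

Sulfur-containing: C, M. Branched-chain aliphatic: I, L, V.
Sulfur-containing residues here: M30 (1).
Branched-chain aliphatic residues here: I2, I15, L32 (3).
The two groups share no amino acid, so total = 1 + 3 = 4.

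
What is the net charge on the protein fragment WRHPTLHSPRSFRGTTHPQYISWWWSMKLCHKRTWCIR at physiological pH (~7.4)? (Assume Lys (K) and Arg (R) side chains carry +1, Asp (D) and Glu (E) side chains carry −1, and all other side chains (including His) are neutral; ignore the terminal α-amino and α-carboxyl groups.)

+7

Positive (K, R): R2, R10, R13, K28, K32, R33, R38 → +7.
Negative (D, E): none → −0.
Net charge = (+7) + (−0) = +7.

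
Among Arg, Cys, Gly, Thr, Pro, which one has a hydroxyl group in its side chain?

The –OH-bearing residues are Ser, Thr (aliphatic alcohols), and Tyr (phenol).
Of the listed options, only Thr belongs to this group.

Thr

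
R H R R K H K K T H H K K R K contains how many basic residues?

Lysine (K), arginine (R), and histidine (H) have basic, nitrogen-containing side chains.
Matching residues: R1, H2, R3, R4, K5, H6, K7, K8, H10, H11, K12, K13, R14, K15.

14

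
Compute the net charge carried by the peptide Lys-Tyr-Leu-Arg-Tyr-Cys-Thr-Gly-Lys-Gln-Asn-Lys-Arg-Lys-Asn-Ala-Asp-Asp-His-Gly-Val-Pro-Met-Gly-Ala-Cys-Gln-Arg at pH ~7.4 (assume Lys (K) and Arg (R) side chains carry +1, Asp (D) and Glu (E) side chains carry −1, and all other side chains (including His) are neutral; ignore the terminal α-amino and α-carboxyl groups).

Positive (K, R): Lys1, Arg4, Lys9, Lys12, Arg13, Lys14, Arg28 → +7.
Negative (D, E): Asp17, Asp18 → −2.
Net charge = (+7) + (−2) = +5.

+5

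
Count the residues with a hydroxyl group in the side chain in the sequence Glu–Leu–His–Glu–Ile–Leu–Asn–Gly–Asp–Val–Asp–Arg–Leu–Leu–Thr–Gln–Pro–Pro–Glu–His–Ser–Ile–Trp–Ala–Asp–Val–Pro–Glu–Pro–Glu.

2

The –OH-bearing residues are Ser, Thr (aliphatic alcohols), and Tyr (phenol).
Matching residues: Thr15, Ser21.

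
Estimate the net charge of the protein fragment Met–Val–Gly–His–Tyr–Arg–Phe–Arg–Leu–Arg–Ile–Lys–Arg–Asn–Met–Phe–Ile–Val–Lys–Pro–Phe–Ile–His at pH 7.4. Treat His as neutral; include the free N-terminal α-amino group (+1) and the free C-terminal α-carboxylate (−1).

+6

At pH ~7.4 the Lys and Arg side chains are protonated (+1), the Asp and Glu side chains are deprotonated (−1), and with His taken as neutral all other side chains carry no charge.
Positive (K, R): Arg6, Arg8, Arg10, Lys12, Arg13, Lys19 → +6.
Negative (D, E): none → −0.
The N-terminus (+1) and C-terminus (−1) cancel.
Net charge = (+6) + (−0) = +6.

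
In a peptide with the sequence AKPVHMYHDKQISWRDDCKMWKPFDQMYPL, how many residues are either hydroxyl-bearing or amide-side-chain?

Hydroxyl-bearing: S, T, Y. Amide-side-chain: N, Q.
Hydroxyl-bearing residues here: Y7, S13, Y28 (3).
Amide-side-chain residues here: Q11, Q26 (2).
The two groups share no amino acid, so total = 3 + 2 = 5.

5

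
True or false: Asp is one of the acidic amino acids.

Aspartate (D) and glutamate (E) have carboxylic-acid side chains and are the acidic amino acids.
Aspartate is in this group.

True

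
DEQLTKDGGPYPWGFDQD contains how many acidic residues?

Only D (aspartate) and E (glutamate) carry a side-chain carboxylic acid.
Matching residues: D1, E2, D7, D16, D18.

5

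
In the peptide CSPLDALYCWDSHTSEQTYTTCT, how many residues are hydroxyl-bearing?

10

S, T, and Y are the three residues with a side-chain hydroxyl.
Matching residues: S2, Y8, S12, T14, S15, T18, Y19, T20, T21, T23.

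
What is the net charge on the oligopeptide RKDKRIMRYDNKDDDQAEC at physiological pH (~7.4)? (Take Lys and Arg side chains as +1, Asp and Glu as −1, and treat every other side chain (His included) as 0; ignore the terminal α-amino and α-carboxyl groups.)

Positive (K, R): R1, K2, K4, R5, R8, K12 → +6.
Negative (D, E): D3, D10, D13, D14, D15, E18 → −6.
Net charge = (+6) + (−6) = 0.

0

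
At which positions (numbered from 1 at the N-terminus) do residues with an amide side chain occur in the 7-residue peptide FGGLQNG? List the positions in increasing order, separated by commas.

Only N (asparagine) and Q (glutamine) carry a side-chain carboxamide.
Matching residues: Q5, N6.

5, 6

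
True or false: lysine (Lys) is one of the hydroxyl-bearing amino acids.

False

S, T, and Y are the three residues with a side-chain hydroxyl.
Lysine is not in this group.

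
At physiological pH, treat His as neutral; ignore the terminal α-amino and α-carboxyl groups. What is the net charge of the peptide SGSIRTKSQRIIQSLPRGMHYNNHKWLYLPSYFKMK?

Near pH 7.4, K and R contribute +1 each, D and E contribute −1 each, and every other side chain (His included, as stated) is uncharged.
Positive (K, R): R5, K7, R10, R17, K25, K34, K36 → +7.
Negative (D, E): none → −0.
Net charge = (+7) + (−0) = +7.

+7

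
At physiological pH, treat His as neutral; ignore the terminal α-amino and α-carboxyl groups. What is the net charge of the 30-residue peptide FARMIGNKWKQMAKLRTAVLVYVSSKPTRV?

+7

At pH ~7.4 the Lys and Arg side chains are protonated (+1), the Asp and Glu side chains are deprotonated (−1), and with His taken as neutral all other side chains carry no charge.
Positive (K, R): R3, K8, K10, K14, R16, K26, R29 → +7.
Negative (D, E): none → −0.
Net charge = (+7) + (−0) = +7.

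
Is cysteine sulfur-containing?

The sulfur-bearing residues are cysteine (–SH) and methionine (–S–CH₃).
Cysteine is in this group.

Yes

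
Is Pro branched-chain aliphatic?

No

The BCAAs are Val, Leu, and Ile — aliphatic side chains with a branch point.
Proline is not in this group.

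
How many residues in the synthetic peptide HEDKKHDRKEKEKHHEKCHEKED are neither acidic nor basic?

Acidic: D, E. Basic: K, R, H. All other residues are neither.
Matching residues: C18.

1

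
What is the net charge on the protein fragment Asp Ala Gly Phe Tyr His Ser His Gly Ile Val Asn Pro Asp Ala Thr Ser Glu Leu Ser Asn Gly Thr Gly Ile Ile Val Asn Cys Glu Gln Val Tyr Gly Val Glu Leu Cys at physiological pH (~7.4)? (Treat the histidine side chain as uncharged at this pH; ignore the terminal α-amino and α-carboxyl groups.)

-5

At pH ~7.4 the Lys and Arg side chains are protonated (+1), the Asp and Glu side chains are deprotonated (−1), and with His taken as neutral all other side chains carry no charge.
Positive (K, R): none → +0.
Negative (D, E): Asp1, Asp14, Glu18, Glu30, Glu36 → −5.
Net charge = (+0) + (−5) = −5.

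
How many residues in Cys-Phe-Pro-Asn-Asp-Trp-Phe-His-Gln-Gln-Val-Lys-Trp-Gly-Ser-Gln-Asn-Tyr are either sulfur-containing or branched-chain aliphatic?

2

Sulfur-containing: C, M. Branched-chain aliphatic: I, L, V.
Sulfur-containing residues here: Cys1 (1).
Branched-chain aliphatic residues here: Val11 (1).
The two groups share no amino acid, so total = 1 + 1 = 2.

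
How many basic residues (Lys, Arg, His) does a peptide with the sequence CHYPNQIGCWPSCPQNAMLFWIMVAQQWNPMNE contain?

Matching residues: H2.

1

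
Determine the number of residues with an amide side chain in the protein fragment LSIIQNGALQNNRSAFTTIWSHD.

Only N (asparagine) and Q (glutamine) carry a side-chain carboxamide.
Matching residues: Q5, N6, Q10, N11, N12.

5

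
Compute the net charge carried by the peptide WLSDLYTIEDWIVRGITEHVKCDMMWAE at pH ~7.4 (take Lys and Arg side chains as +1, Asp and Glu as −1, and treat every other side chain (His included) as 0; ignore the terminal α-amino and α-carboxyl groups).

Positive (K, R): R14, K21 → +2.
Negative (D, E): D4, E9, D10, E18, D23, E28 → −6.
Net charge = (+2) + (−6) = −4.

-4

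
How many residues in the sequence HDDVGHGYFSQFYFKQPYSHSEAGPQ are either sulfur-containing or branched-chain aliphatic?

1

Sulfur-containing: C, M. Branched-chain aliphatic: I, L, V.
Sulfur-containing residues here: none (0).
Branched-chain aliphatic residues here: V4 (1).
The two groups share no amino acid, so total = 0 + 1 = 1.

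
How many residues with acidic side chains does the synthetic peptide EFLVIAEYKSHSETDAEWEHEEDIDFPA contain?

The acidic residues are Asp (D) and Glu (E), whose side chains end in a carboxylate group.
Matching residues: E1, E7, E13, D15, E17, E19, E21, E22, D23, D25.

10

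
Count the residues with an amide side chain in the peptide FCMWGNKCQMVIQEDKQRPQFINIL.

Asparagine (N) and glutamine (Q) have uncharged amide side chains.
Matching residues: N6, Q9, Q13, Q17, Q20, N23.

6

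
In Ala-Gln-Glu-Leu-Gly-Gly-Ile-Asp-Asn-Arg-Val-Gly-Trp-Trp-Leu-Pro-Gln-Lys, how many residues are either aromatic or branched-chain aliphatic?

6

Aromatic: F, W, Y. Branched-chain aliphatic: I, L, V.
Aromatic residues here: Trp13, Trp14 (2).
Branched-chain aliphatic residues here: Leu4, Ile7, Val11, Leu15 (4).
The two groups share no amino acid, so total = 2 + 4 = 6.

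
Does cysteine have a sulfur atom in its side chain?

Cysteine (C, thiol) and methionine (M, thioether) are the two sulfur-containing amino acids.
Cysteine is in this group.

Yes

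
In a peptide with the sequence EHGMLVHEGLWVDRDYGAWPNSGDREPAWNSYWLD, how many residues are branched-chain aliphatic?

5

V, L, and I make up the branched-chain aliphatic group.
Matching residues: L5, V6, L10, V12, L34.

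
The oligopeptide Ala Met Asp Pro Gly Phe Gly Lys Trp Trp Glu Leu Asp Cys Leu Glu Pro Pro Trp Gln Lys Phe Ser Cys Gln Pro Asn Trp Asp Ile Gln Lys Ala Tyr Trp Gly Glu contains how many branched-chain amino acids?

3

Valine (V), leucine (L), and isoleucine (I) are the branched-chain amino acids.
Matching residues: Leu12, Leu15, Ile30.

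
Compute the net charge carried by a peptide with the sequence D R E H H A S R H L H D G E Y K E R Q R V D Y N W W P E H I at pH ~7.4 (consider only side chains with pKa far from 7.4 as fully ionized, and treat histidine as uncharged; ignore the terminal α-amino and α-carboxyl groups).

At pH ~7.4 the Lys and Arg side chains are protonated (+1), the Asp and Glu side chains are deprotonated (−1), and with His taken as neutral all other side chains carry no charge.
Positive (K, R): R2, R8, K16, R18, R20 → +5.
Negative (D, E): D1, E3, D12, E14, E17, D22, E28 → −7.
Net charge = (+5) + (−7) = −2.

-2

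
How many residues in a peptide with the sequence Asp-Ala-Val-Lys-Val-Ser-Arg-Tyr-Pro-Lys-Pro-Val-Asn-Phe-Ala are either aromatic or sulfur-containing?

Aromatic: F, W, Y. Sulfur-containing: C, M.
Aromatic residues here: Tyr8, Phe14 (2).
Sulfur-containing residues here: none (0).
The two groups share no amino acid, so total = 2 + 0 = 2.

2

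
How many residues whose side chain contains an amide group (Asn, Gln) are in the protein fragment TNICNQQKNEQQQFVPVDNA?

Matching residues: N2, N5, Q6, Q7, N9, Q11, Q12, Q13, N19.

9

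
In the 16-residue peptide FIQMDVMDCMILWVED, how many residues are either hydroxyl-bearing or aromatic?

2

Hydroxyl-bearing: S, T, Y. Aromatic: F, W, Y.
Hydroxyl-bearing residues here: none (0).
Aromatic residues here: F1, W13 (2).
(Y belongs to both groups, but none appear in this sequence.) Total = 0 + 2 = 2.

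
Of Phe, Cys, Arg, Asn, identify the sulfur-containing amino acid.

Cys

Cysteine (C, thiol) and methionine (M, thioether) are the two sulfur-containing amino acids.
Of the listed options, only Cys belongs to this group.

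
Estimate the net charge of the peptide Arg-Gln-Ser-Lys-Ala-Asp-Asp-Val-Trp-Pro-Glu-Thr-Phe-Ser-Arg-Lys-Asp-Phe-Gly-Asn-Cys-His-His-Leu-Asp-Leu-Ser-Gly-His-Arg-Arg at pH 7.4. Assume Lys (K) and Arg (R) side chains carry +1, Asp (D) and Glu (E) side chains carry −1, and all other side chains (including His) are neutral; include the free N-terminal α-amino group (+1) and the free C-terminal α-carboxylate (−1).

Positive (K, R): Arg1, Lys4, Arg15, Lys16, Arg30, Arg31 → +6.
Negative (D, E): Asp6, Asp7, Glu11, Asp17, Asp25 → −5.
The N-terminus (+1) and C-terminus (−1) cancel.
Net charge = (+6) + (−5) = +1.

+1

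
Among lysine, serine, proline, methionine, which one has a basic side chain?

lysine

Lysine (K), arginine (R), and histidine (H) have basic, nitrogen-containing side chains.
Of the listed options, only lysine belongs to this group.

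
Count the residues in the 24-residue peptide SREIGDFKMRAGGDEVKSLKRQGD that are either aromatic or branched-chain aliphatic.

4

Aromatic: F, W, Y. Branched-chain aliphatic: I, L, V.
Aromatic residues here: F7 (1).
Branched-chain aliphatic residues here: I4, V16, L19 (3).
The two groups share no amino acid, so total = 1 + 3 = 4.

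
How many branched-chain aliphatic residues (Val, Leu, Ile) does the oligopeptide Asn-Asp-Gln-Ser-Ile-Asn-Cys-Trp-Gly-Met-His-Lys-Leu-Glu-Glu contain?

Matching residues: Ile5, Leu13.

2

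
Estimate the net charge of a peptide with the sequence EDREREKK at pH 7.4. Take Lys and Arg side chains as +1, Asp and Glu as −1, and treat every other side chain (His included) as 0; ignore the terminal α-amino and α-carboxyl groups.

0

Positive (K, R): R3, R5, K7, K8 → +4.
Negative (D, E): E1, D2, E4, E6 → −4.
Net charge = (+4) + (−4) = 0.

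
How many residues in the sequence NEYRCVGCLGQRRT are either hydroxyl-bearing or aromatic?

Hydroxyl-bearing: S, T, Y. Aromatic: F, W, Y.
Hydroxyl-bearing residues here: Y3, T14 (2).
Aromatic residues here: Y3 (1).
Y is in both groups, so the 1 Y residue must not be double-counted.
Total = 2 + 1 − 1 = 2.

2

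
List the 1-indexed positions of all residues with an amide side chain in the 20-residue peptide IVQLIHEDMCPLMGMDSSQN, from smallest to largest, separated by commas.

Asparagine (N) and glutamine (Q) have uncharged amide side chains.
Matching residues: Q3, Q19, N20.

3, 19, 20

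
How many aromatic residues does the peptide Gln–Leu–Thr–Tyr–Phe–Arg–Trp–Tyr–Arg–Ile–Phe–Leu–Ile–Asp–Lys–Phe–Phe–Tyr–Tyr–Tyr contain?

The aromatic amino acids are Phe (F, benzyl), Trp (W, indole), and Tyr (Y, phenol).
Matching residues: Tyr4, Phe5, Trp7, Tyr8, Phe11, Phe16, Phe17, Tyr18, Tyr19, Tyr20.

10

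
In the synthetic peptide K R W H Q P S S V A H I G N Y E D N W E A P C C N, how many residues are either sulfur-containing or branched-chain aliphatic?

Sulfur-containing: C, M. Branched-chain aliphatic: I, L, V.
Sulfur-containing residues here: C23, C24 (2).
Branched-chain aliphatic residues here: V9, I12 (2).
The two groups share no amino acid, so total = 2 + 2 = 4.

4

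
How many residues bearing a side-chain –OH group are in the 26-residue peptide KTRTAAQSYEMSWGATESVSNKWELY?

9

Serine (S), threonine (T), and tyrosine (Y) each carry a hydroxyl group on the side chain.
Matching residues: T2, T4, S8, Y9, S12, T16, S18, S20, Y26.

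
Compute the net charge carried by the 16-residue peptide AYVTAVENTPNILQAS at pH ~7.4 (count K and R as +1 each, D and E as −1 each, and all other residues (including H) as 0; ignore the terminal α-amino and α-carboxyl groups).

-1

Positive (K, R): none → +0.
Negative (D, E): E7 → −1.
Net charge = (+0) + (−1) = −1.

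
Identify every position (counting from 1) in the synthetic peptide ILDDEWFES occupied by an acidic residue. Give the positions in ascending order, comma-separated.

Aspartate (D) and glutamate (E) have carboxylic-acid side chains and are the acidic amino acids.
Matching residues: D3, D4, E5, E8.

3, 4, 5, 8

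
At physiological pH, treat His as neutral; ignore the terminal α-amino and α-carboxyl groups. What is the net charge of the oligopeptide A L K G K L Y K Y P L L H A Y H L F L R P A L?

+4

Near pH 7.4, K and R contribute +1 each, D and E contribute −1 each, and every other side chain (His included, as stated) is uncharged.
Positive (K, R): K3, K5, K8, R20 → +4.
Negative (D, E): none → −0.
Net charge = (+4) + (−0) = +4.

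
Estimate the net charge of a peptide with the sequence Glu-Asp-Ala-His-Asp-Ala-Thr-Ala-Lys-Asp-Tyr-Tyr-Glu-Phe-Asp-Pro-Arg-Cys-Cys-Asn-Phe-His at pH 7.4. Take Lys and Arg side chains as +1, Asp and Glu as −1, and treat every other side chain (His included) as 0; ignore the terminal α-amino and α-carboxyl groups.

-4

Positive (K, R): Lys9, Arg17 → +2.
Negative (D, E): Glu1, Asp2, Asp5, Asp10, Glu13, Asp15 → −6.
Net charge = (+2) + (−6) = −4.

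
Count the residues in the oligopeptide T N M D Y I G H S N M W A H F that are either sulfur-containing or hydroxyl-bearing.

5

Sulfur-containing: C, M. Hydroxyl-bearing: S, T, Y.
Sulfur-containing residues here: M3, M11 (2).
Hydroxyl-bearing residues here: T1, Y5, S9 (3).
The two groups share no amino acid, so total = 2 + 3 = 5.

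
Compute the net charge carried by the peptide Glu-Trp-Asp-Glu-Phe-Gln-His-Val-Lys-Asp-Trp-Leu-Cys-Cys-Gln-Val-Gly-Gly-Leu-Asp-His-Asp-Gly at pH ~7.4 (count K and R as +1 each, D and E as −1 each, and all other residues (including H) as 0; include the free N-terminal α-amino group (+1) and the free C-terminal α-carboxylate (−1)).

-5

Positive (K, R): Lys9 → +1.
Negative (D, E): Glu1, Asp3, Glu4, Asp10, Asp20, Asp22 → −6.
The N-terminus (+1) and C-terminus (−1) cancel.
Net charge = (+1) + (−6) = −5.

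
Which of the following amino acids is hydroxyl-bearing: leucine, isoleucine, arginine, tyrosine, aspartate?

The –OH-bearing residues are Ser, Thr (aliphatic alcohols), and Tyr (phenol).
Of the listed options, only tyrosine belongs to this group.

tyrosine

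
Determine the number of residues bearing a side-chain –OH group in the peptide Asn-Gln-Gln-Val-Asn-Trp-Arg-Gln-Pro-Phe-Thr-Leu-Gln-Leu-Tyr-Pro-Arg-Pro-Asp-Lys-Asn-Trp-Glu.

Serine (S), threonine (T), and tyrosine (Y) each carry a hydroxyl group on the side chain.
Matching residues: Thr11, Tyr15.

2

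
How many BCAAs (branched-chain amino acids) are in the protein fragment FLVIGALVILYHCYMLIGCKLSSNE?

Valine (V), leucine (L), and isoleucine (I) are the branched-chain amino acids.
Matching residues: L2, V3, I4, L7, V8, I9, L10, L16, I17, L21.

10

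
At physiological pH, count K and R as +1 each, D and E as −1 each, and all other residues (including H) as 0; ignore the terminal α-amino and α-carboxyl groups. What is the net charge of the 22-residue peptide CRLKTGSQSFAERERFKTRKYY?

+5

Positive (K, R): R2, K4, R13, R15, K17, R19, K20 → +7.
Negative (D, E): E12, E14 → −2.
Net charge = (+7) + (−2) = +5.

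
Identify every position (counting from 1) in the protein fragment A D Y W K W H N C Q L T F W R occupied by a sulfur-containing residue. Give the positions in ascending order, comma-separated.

9

Matching residues: C9.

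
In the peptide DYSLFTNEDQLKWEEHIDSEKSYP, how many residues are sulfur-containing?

The sulfur-bearing residues are cysteine (–SH) and methionine (–S–CH₃).
None of the 24 residues belong to this group.

0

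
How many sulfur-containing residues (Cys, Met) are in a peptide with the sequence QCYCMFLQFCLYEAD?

4

Matching residues: C2, C4, M5, C10.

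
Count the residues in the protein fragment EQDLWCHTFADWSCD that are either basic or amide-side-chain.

2

Basic: H, K, R. Amide-side-chain: N, Q.
Basic residues here: H7 (1).
Amide-side-chain residues here: Q2 (1).
The two groups share no amino acid, so total = 1 + 1 = 2.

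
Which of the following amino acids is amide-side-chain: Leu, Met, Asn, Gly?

Asn

The amide-side-chain residues are Asn (N) and Gln (Q).
Of the listed options, only Asn belongs to this group.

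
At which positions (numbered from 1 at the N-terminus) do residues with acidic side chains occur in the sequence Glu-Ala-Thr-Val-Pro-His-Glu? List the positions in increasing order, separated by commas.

The acidic residues are Asp (D) and Glu (E), whose side chains end in a carboxylate group.
Matching residues: Glu1, Glu7.

1, 7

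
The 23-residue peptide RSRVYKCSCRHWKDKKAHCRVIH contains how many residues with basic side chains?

The basic amino acids are Lys (K), Arg (R), and His (H).
Matching residues: R1, R3, K6, R10, H11, K13, K15, K16, H18, R20, H23.

11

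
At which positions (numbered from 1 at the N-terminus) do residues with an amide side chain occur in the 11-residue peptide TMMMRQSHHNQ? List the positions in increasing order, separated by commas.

Asparagine (N) and glutamine (Q) have uncharged amide side chains.
Matching residues: Q6, N10, Q11.

6, 10, 11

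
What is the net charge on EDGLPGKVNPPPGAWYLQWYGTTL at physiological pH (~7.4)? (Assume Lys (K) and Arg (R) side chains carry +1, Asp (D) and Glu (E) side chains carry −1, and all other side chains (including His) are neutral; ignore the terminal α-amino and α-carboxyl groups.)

-1

Positive (K, R): K7 → +1.
Negative (D, E): E1, D2 → −2.
Net charge = (+1) + (−2) = −1.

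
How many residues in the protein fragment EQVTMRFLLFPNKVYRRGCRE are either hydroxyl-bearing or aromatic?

Hydroxyl-bearing: S, T, Y. Aromatic: F, W, Y.
Hydroxyl-bearing residues here: T4, Y15 (2).
Aromatic residues here: F7, F10, Y15 (3).
Y is in both groups, so the 1 Y residue must not be double-counted.
Total = 2 + 3 − 1 = 4.

4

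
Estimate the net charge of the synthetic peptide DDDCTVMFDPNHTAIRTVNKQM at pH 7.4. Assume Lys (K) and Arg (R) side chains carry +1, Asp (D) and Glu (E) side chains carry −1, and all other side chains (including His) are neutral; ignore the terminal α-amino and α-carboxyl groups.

Positive (K, R): R16, K20 → +2.
Negative (D, E): D1, D2, D3, D9 → −4.
Net charge = (+2) + (−4) = −2.

-2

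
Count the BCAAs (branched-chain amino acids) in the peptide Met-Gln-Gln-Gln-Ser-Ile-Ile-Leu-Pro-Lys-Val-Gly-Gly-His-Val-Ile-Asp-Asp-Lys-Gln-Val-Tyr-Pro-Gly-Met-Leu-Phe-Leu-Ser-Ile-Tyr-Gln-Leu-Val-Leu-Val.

14

Valine (V), leucine (L), and isoleucine (I) are the branched-chain amino acids.
Matching residues: Ile6, Ile7, Leu8, Val11, Val15, Ile16, Val21, Leu26, Leu28, Ile30, Leu33, Val34, Leu35, Val36.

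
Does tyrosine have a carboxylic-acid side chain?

Only D (aspartate) and E (glutamate) carry a side-chain carboxylic acid.
Tyrosine is not in this group.

No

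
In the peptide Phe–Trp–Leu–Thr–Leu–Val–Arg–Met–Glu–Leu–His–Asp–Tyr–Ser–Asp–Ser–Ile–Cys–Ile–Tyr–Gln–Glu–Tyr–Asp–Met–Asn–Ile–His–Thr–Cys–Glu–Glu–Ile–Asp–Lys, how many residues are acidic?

8

Only D (aspartate) and E (glutamate) carry a side-chain carboxylic acid.
Matching residues: Glu9, Asp12, Asp15, Glu22, Asp24, Glu31, Glu32, Asp34.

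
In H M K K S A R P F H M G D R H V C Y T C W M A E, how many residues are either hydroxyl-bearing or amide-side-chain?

Hydroxyl-bearing: S, T, Y. Amide-side-chain: N, Q.
Hydroxyl-bearing residues here: S5, Y18, T19 (3).
Amide-side-chain residues here: none (0).
The two groups share no amino acid, so total = 3 + 0 = 3.

3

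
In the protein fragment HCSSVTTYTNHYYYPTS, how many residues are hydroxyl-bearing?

The –OH-bearing residues are Ser, Thr (aliphatic alcohols), and Tyr (phenol).
Matching residues: S3, S4, T6, T7, Y8, T9, Y12, Y13, Y14, T16, S17.

11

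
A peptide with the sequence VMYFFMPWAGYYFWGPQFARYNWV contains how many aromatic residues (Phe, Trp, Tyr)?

Matching residues: Y3, F4, F5, W8, Y11, Y12, F13, W14, F18, Y21, W23.

11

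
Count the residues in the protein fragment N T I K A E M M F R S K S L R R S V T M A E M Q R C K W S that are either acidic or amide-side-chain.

4

Acidic: D, E. Amide-side-chain: N, Q.
Acidic residues here: E6, E22 (2).
Amide-side-chain residues here: N1, Q24 (2).
The two groups share no amino acid, so total = 2 + 2 = 4.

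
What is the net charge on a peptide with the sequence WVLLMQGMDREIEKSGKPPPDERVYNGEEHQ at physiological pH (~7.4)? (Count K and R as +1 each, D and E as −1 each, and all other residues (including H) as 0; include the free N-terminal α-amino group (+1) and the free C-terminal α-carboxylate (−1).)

-3

Positive (K, R): R10, K14, K17, R23 → +4.
Negative (D, E): D9, E11, E13, D21, E22, E28, E29 → −7.
The N-terminus (+1) and C-terminus (−1) cancel.
Net charge = (+4) + (−7) = −3.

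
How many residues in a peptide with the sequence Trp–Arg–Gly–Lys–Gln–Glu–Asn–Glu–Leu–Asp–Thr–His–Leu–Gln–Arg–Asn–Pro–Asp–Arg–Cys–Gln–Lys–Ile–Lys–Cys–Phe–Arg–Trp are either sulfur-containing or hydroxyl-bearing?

Sulfur-containing: C, M. Hydroxyl-bearing: S, T, Y.
Sulfur-containing residues here: Cys20, Cys25 (2).
Hydroxyl-bearing residues here: Thr11 (1).
The two groups share no amino acid, so total = 2 + 1 = 3.

3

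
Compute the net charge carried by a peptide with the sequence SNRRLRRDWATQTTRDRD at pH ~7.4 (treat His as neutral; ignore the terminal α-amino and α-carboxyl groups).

+3

The side chains ionized at physiological pH are Lys/Arg (+1) and Asp/Glu (−1); with His treated as neutral, nothing else contributes.
Positive (K, R): R3, R4, R6, R7, R15, R17 → +6.
Negative (D, E): D8, D16, D18 → −3.
Net charge = (+6) + (−3) = +3.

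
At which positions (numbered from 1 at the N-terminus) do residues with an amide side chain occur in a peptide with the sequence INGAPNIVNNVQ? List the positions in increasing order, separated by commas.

2, 6, 9, 10, 12

The amide-side-chain residues are Asn (N) and Gln (Q).
Matching residues: N2, N6, N9, N10, Q12.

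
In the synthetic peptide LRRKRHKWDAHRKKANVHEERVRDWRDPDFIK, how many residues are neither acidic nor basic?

Acidic: D, E. Basic: K, R, H. All other residues are neither.
Matching residues: L1, W8, A10, A15, N16, V17, V22, W25, P28, F30, I31.

11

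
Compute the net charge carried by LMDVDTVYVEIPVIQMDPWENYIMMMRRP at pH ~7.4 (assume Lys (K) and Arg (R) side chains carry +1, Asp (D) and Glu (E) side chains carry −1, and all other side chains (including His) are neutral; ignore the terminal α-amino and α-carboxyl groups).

Positive (K, R): R27, R28 → +2.
Negative (D, E): D3, D5, E10, D17, E20 → −5.
Net charge = (+2) + (−5) = −3.

-3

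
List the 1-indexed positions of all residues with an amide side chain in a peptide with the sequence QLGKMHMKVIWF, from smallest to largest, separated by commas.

1

Asparagine (N) and glutamine (Q) have uncharged amide side chains.
Matching residues: Q1.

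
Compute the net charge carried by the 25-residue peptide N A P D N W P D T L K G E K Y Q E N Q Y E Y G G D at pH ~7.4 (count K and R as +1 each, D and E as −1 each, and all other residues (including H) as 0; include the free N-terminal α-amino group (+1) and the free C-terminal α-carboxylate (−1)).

-4

Positive (K, R): K11, K14 → +2.
Negative (D, E): D4, D8, E13, E17, E21, D25 → −6.
The N-terminus (+1) and C-terminus (−1) cancel.
Net charge = (+2) + (−6) = −4.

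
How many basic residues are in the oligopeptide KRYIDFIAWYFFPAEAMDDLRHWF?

4

Lysine (K), arginine (R), and histidine (H) have basic, nitrogen-containing side chains.
Matching residues: K1, R2, R21, H22.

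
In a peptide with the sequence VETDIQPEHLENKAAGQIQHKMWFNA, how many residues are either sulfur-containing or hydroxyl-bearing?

Sulfur-containing: C, M. Hydroxyl-bearing: S, T, Y.
Sulfur-containing residues here: M22 (1).
Hydroxyl-bearing residues here: T3 (1).
The two groups share no amino acid, so total = 1 + 1 = 2.

2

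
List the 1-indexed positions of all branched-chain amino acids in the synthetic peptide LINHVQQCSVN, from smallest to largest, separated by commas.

1, 2, 5, 10

V, L, and I make up the branched-chain aliphatic group.
Matching residues: L1, I2, V5, V10.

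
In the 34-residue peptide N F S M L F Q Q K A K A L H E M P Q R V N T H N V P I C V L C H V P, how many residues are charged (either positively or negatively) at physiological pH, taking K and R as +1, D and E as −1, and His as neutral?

4

Charged side chains at pH ~7.4: K, R (positive); D, E (negative).
Matching residues: K9, K11, E15, R19.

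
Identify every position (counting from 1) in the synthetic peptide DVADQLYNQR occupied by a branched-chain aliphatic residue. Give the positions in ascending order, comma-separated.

Valine (V), leucine (L), and isoleucine (I) are the branched-chain amino acids.
Matching residues: V2, L6.

2, 6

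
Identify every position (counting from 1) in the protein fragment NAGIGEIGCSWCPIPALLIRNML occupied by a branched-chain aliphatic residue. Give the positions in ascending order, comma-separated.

Matching residues: I4, I7, I14, L17, L18, I19, L23.

4, 7, 14, 17, 18, 19, 23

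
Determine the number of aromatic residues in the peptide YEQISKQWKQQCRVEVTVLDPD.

2

The aromatic amino acids are Phe (F, benzyl), Trp (W, indole), and Tyr (Y, phenol).
Matching residues: Y1, W8.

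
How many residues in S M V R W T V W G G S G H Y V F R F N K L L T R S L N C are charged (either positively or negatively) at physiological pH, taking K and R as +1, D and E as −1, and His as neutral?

4

Charged side chains at pH ~7.4: K, R (positive); D, E (negative).
Matching residues: R4, R17, K20, R24.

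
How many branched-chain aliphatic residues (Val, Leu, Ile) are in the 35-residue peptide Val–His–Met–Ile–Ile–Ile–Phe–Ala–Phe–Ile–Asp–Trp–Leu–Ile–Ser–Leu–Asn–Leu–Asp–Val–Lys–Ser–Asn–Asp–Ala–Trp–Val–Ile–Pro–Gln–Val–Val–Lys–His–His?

Matching residues: Val1, Ile4, Ile5, Ile6, Ile10, Leu13, Ile14, Leu16, Leu18, Val20, Val27, Ile28, Val31, Val32.

14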